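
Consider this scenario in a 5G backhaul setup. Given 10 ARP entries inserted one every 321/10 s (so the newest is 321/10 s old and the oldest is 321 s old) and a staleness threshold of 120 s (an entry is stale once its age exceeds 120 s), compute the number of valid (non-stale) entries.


Ages are k * 321/10 s for k = 1..10 (spacing = 32.1000 s).
Entry k is valid iff k * 321/10 <= 120 iff k <= 10 * 120 / 321 = 3.7383
n_valid = floor(3.7383) = 3
(n_stale = 10 - 3 = 7)

3


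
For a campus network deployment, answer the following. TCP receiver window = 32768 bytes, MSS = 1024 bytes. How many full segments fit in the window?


Given: RWND = 32768 bytes, MSS = 1024 bytes
Full segments = floor(RWND / MSS)
Full segments = floor(32768 / 1024)
Full segments = floor(32.0) = 32

32


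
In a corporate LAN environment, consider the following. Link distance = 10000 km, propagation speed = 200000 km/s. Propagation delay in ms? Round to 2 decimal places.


Given: distance = 10000 km, speed = 200000 km/s
Delay = distance / speed = 10000 / 200000 seconds
Delay in ms = 10000 * 1000 / 200000
Delay = 50.0000 ms
Rounded to 2 dp = 50.00 ms

50.00


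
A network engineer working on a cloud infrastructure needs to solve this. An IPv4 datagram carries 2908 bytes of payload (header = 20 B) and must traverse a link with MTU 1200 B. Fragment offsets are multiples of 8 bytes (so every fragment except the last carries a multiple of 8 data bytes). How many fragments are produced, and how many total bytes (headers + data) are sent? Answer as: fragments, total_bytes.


Max data per non-final fragment = floor((MTU - header)/8)*8 = floor((1200 - 20)/8)*8 = floor(1180/8)*8 = 1176 B
Final fragment needs no 8-byte alignment: it can carry up to MTU - header = 1180 B
Non-final fragments needed = ceil((payload - 1180) / 1176) = ceil(1728/1176) = ceil(1.4694) = 2
Number of fragments = 2 + 1 = 3
Fragment sizes (data): 2 * 1176 B + 556 B (last, 556 <= 1180 OK)
Total bytes sent = payload + n_frags * header = 2908 + 3*20 = 2908 + 60 = 2968 B

3, 2968


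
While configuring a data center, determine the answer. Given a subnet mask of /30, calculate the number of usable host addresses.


Given: subnet mask /30
Host bits = 32 - 30 = 2
Total addresses = 2^2 = 4
Usable hosts = 4 - 2 (network + broadcast) = 2

2


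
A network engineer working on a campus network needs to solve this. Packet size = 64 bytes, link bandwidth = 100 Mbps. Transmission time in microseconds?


Given: packet = 64 bytes, bandwidth = 100 Mbps
Packet in bits = 64 * 8 = 512 bits
Bandwidth = 100 * 10^6 = 100000000 bps
Time = 512 / 100000000 seconds
Time in us = 512 * 10^6 / 100000000 = 5.12

5.12


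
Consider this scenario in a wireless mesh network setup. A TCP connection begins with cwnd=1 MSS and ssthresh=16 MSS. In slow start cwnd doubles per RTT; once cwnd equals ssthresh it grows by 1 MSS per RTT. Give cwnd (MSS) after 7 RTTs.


RTT 0: cwnd = 1 MSS (initial)
RTT 1: cwnd = 2 MSS (slow start, doubled)
RTT 2: cwnd = 4 MSS (slow start, doubled)
RTT 3: cwnd = 8 MSS (slow start, doubled)
RTT 4: cwnd = 16 MSS (slow start, doubled)
RTT 5: cwnd = 17 MSS (congestion avoidance, +1)
RTT 6: cwnd = 18 MSS (congestion avoidance, +1)
RTT 7: cwnd = 19 MSS (congestion avoidance, +1)

19


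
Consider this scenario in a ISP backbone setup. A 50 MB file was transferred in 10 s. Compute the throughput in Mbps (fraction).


Given: file = 50 MB, time = 10 s
File in Mb = 50 * 8 = 400 Mb
Throughput = 400 / 10 Mbps
Throughput = 40 Mbps

40


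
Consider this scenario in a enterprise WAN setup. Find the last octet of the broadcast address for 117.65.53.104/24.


Given: IP = 117.65.53.104, prefix = /24
Host bits = 32 - 24 = 8
Network last octet = 104 AND mask = 0
Host part size = 2^8 - 1 = 255
Broadcast last octet = 0 OR 255 = 255

255


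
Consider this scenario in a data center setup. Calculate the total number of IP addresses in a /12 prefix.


Given: CIDR prefix /12
Host bits = 32 - 12 = 20
Total addresses = 2^20 = 1048576

1048576


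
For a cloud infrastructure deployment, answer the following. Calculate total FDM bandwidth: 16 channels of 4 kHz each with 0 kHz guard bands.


Given: 16 channels, 4 kHz each, guard = 0 kHz
Channel bandwidth = 16 * 4 = 64 kHz
Guard bands = 15 gaps * 0 kHz = 0 kHz
Total = 64 + 0 = 64 kHz

64


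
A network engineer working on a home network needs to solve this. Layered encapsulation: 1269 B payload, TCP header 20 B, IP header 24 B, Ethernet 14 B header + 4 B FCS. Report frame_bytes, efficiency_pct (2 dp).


TCP segment = 1269 + 20 = 1289 B
IP packet = 1289 + 24 = 1313 B
Ethernet frame = 1313 + 14 + 4 = 1331 B
Efficiency = app / frame = 1269 / 1331 = 0.953418 = 95.3418% -> 95.34% (2 dp)

1331, 95.34


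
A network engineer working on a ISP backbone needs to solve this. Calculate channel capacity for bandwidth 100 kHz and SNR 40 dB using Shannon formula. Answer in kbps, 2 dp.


Given: B = 100 kHz, SNR = 40 dB
SNR linear = 10^(40/10) = 10000
1 + SNR = 10001
log2(10001) = 13.2878566418
C = 100 * 1000 * 13.2878566418 = 1328785.6642 bps
C = 1328.785664 kbps -> 1328.79 kbps (2 dp)

1328.79


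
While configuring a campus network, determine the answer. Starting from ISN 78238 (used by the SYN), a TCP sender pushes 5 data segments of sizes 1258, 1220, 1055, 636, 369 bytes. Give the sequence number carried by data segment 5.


The SYN occupies sequence number ISN = 78238, so the first data byte is ISN + 1 = 78239.
SEQ of data segment i = (ISN + 1) + sum of payload sizes of segments 1..i-1.
Segment 1: SEQ = 78239, payload = 1258 bytes
Segment 2: SEQ = 79497, payload = 1220 bytes
Segment 3: SEQ = 80717, payload = 1055 bytes
Segment 4: SEQ = 81772, payload = 636 bytes
Segment 5: SEQ = 82408, payload = 369 bytes
SEQ of segment 5 = 78239 + 1258 + 1220 + 1055 + 636 = 82408

82408


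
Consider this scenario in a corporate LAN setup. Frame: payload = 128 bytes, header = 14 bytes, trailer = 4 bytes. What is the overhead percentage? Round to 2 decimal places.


Given: payload = 128 B, header = 14 B, trailer = 4 B
Overhead bytes = header + trailer = 14 + 4 = 18
Total frame = payload + overhead = 128 + 18 = 146
Overhead % = 18 / 146 * 100 = 12.3288% -> 12.33% (2 dp)

12.33


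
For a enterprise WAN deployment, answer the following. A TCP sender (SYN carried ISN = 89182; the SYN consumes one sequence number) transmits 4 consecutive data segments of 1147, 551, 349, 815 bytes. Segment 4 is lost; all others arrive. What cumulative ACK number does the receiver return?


SYN uses sequence number 89182; first data byte = ISN + 1 = 89183.
Segment 1: SEQ = 89183, len = 1147 B, covers [89183, 90329]
Segment 2: SEQ = 90330, len = 551 B, covers [90330, 90880]
Segment 3: SEQ = 90881, len = 349 B, covers [90881, 91229]
Segment 4: SEQ = 91230, len = 815 B, covers [91230, 92044] [LOST]
In-order data received: bytes [89183, 91229] (segments 1..3).
Segment 4 missing -> gap begins at byte 91230.
Cumulative ACK = next expected in-order byte = 89183 + 1147 + 551 + 349 = 91230

91230


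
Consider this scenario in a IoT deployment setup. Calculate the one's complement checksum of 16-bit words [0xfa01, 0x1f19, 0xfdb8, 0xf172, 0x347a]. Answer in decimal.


Given words: [0xfa01, 0x1f19, 0xfdb8, 0xf172, 0x347a]
Step 1: Sum all words
Raw sum = 64001 + 7961 + 64952 + 61810 + 13434 = 212158
Step 2: Fold carry: (15550 + 3) = 15553
One's complement = ~15553 & 0xFFFF = 49982

49982


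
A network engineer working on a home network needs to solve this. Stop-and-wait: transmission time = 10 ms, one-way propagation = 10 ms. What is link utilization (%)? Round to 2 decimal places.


Given: Ttrans = 10 ms, Tprop = 10 ms
RTT = 2 * Tprop = 2 * 10 = 20 ms
U = Ttrans / (Ttrans + RTT)
U = 10 / (10 + 20)
U = 10 / 30 = 0.333333
U% = 33.33%

33.33


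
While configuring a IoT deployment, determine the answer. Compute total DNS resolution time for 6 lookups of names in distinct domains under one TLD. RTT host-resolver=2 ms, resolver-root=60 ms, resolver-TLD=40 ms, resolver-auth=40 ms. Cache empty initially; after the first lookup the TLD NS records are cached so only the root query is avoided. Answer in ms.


Lookup 1 (cold cache): local + root + TLD + auth = 2 + 60 + 40 + 40 = 142 ms
Lookups 2..6 (TLD NS cached -> skip root; new domain -> still ask TLD and auth): local + TLD + auth = 2 + 40 + 40 = 82 ms each
Remaining 5 lookups: 5 * 82 = 410 ms
Total = 142 + 410 = 552 ms

552


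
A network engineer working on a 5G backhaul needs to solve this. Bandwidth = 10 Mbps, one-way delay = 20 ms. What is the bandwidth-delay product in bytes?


Given: bandwidth = 10 Mbps, delay = 20 ms
BDP in bits = 10 * 10^6 * 20 / 1000
BDP in bits = 200000
BDP in bytes = 200000 / 8 = 25000

25000


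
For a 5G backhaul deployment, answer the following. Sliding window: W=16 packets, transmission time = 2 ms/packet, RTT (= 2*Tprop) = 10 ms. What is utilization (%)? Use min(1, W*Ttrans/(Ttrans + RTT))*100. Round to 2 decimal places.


Given: W = 16, Ttrans = 2 ms, RTT = 10 ms (= 2 * Tprop, Tprop = 5 ms)
Cycle time = Ttrans + RTT = 2 + 10 = 12 ms (first packet sent until its ACK returns)
W * Ttrans = 16 * 2 = 32 ms of sending per cycle
W * Ttrans / (Ttrans + RTT) = 32 / 12 = 2.666667
U = min(1, 2.666667) = 1.000000
U% = 100.00%

100.00


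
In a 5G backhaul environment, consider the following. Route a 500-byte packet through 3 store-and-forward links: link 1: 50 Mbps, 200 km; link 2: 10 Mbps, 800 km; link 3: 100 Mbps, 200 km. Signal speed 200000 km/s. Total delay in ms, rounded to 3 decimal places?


Packet = 500 bytes = 4000 bits. Store-and-forward: sum (t_trans + t_prop) per link.
Link 1: t_trans = 4000/(50*10^6) s = 0.0800 ms; t_prop = 200/200000 s = 1.0000 ms; subtotal = 1.0800 ms
Link 2: t_trans = 4000/(10*10^6) s = 0.4000 ms; t_prop = 800/200000 s = 4.0000 ms; subtotal = 4.4000 ms
Link 3: t_trans = 4000/(100*10^6) s = 0.0400 ms; t_prop = 200/200000 s = 1.0000 ms; subtotal = 1.0400 ms
End-to-end = 1.0800 + 4.4000 + 1.0400 = 6.5200 ms -> 6.520 ms (3 dp)

6.520


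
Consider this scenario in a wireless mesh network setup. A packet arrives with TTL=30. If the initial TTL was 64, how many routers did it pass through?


Given: initial TTL = 64, received TTL = 30
Hops = initial TTL - received TTL
Hops = 64 - 30 = 34

34


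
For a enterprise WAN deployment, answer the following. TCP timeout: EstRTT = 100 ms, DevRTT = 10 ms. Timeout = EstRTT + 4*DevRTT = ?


Given: EstRTT = 100 ms, DevRTT = 10 ms
Timeout = EstRTT + 4 * DevRTT
4 * DevRTT = 4 * 10 = 40
Timeout = 100 + 40 = 140 ms

140


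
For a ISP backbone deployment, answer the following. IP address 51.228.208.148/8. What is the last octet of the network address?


Given: IP = 51.228.208.148, prefix = /8
Subnet mask = 255.0.0.0
Last octet of IP: 148
Last octet of mask: 0
Network last octet = 148 AND 0 = 0

0


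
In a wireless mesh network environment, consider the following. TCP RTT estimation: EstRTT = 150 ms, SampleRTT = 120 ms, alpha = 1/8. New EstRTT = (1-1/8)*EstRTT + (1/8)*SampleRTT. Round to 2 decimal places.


Given: EstRTT = 150 ms, SampleRTT = 120 ms, alpha = 1/8
New EstRTT = (1 - alpha) * EstRTT + alpha * SampleRTT
(7/8) * 150 = 131.25
(1/8) * 120 = 15
New EstRTT = 131.25 + 15 = 146.25 ms -> 146.25 ms (2 dp)

146.25


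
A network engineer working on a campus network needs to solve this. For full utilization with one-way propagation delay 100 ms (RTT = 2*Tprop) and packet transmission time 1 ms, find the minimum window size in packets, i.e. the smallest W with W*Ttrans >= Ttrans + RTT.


Given: Ttrans = 1 ms, RTT = 200 ms (= 2 * Tprop, Tprop = 100 ms)
Time until first ACK returns = Ttrans + RTT = 1 + 200 = 201 ms
Need W * Ttrans >= Ttrans + RTT  ->  W >= (Ttrans + RTT) / Ttrans
(Ttrans + RTT) / Ttrans = 201 / 1 = 201
W_min = ceil(201) = 201

201


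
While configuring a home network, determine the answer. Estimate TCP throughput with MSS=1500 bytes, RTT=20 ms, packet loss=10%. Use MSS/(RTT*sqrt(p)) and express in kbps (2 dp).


Given: MSS = 1500 bytes, RTT = 20 ms, loss = 10%
RTT in seconds = 20 / 1000 = 0.02
Loss rate = 10% = 0.1
sqrt(loss) = sqrt(0.1) = 0.316227766017
Throughput (bytes/s) = 1500 / (0.02 * 0.316227766017) = 237170.8245
Throughput (kbps) = 237170.8245 * 8 / 1000 = 1897.366596 -> 1897.37 kbps (2 dp)

1897.37


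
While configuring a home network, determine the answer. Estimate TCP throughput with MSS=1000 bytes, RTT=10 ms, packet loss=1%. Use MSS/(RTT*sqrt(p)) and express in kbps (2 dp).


Given: MSS = 1000 bytes, RTT = 10 ms, loss = 1%
RTT in seconds = 10 / 1000 = 0.01
Loss rate = 1% = 0.01
sqrt(loss) = sqrt(0.01) = 0.1
Throughput (bytes/s) = 1000 / (0.01 * 0.1) = 1000000.0000
Throughput (kbps) = 1000000.0000 * 8 / 1000 = 8000.000000 -> 8000.00 kbps (2 dp)

8000.00


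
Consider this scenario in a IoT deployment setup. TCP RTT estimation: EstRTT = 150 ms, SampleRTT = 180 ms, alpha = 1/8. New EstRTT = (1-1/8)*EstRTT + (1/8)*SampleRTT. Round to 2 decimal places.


Given: EstRTT = 150 ms, SampleRTT = 180 ms, alpha = 1/8
New EstRTT = (1 - alpha) * EstRTT + alpha * SampleRTT
(7/8) * 150 = 131.25
(1/8) * 180 = 22.5
New EstRTT = 131.25 + 22.5 = 153.75 ms -> 153.75 ms (2 dp)

153.75


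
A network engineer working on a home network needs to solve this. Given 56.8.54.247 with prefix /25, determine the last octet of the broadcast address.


Given: IP = 56.8.54.247, prefix = /25
Host bits = 32 - 25 = 7
Network last octet = 247 AND mask = 128
Host part size = 2^7 - 1 = 127
Broadcast last octet = 128 OR 127 = 255

255


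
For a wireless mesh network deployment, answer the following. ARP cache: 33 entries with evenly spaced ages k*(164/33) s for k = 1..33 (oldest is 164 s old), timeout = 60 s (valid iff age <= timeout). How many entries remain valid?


Ages are k * 164/33 s for k = 1..33 (spacing = 4.9697 s).
Entry k is valid iff k * 164/33 <= 60 iff k <= 33 * 60 / 164 = 12.0732
n_valid = floor(12.0732) = 12
(n_stale = 33 - 12 = 21)

12


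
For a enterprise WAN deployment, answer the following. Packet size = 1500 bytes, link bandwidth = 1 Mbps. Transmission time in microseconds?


Given: packet = 1500 bytes, bandwidth = 1 Mbps
Packet in bits = 1500 * 8 = 12000 bits
Bandwidth = 1 * 10^6 = 1000000 bps
Time = 12000 / 1000000 seconds
Time in us = 12000 * 10^6 / 1000000 = 12000

12000


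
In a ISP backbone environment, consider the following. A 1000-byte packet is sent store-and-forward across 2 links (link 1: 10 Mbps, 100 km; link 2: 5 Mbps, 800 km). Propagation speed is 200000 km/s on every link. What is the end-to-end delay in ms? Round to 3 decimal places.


Packet = 1000 bytes = 8000 bits. Store-and-forward: sum (t_trans + t_prop) per link.
Link 1: t_trans = 8000/(10*10^6) s = 0.8000 ms; t_prop = 100/200000 s = 0.5000 ms; subtotal = 1.3000 ms
Link 2: t_trans = 8000/(5*10^6) s = 1.6000 ms; t_prop = 800/200000 s = 4.0000 ms; subtotal = 5.6000 ms
End-to-end = 1.3000 + 5.6000 = 6.9000 ms -> 6.900 ms (3 dp)

6.900


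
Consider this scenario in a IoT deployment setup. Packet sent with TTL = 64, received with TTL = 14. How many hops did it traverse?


Given: initial TTL = 64, received TTL = 14
Hops = initial TTL - received TTL
Hops = 64 - 14 = 50

50


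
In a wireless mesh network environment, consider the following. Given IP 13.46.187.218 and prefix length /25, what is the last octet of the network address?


Given: IP = 13.46.187.218, prefix = /25
Subnet mask = 255.255.255.128
Last octet of IP: 218
Last octet of mask: 128
Network last octet = 218 AND 128 = 128

128


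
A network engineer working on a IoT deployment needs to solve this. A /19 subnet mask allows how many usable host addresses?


Given: subnet mask /19
Host bits = 32 - 19 = 13
Total addresses = 2^13 = 8192
Usable hosts = 8192 - 2 (network + broadcast) = 8190

8190


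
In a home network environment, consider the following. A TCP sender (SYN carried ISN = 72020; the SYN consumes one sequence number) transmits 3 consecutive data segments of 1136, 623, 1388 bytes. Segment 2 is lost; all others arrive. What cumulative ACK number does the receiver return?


SYN uses sequence number 72020; first data byte = ISN + 1 = 72021.
Segment 1: SEQ = 72021, len = 1136 B, covers [72021, 73156]
Segment 2: SEQ = 73157, len = 623 B, covers [73157, 73779] [LOST]
Segment 3: SEQ = 73780, len = 1388 B, covers [73780, 75167]
In-order data received: bytes [72021, 73156] (segments 1..1).
Segment 2 missing -> gap begins at byte 73157; later segments buffered out of order.
Cumulative ACK = next expected in-order byte = 72021 + 1136 = 73157

73157


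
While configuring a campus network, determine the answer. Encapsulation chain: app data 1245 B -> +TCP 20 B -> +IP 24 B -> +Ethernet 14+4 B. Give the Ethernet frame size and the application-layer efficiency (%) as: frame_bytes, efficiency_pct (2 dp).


TCP segment = 1245 + 20 = 1265 B
IP packet = 1265 + 24 = 1289 B
Ethernet frame = 1289 + 14 + 4 = 1307 B
Efficiency = app / frame = 1245 / 1307 = 0.952563 = 95.2563% -> 95.26% (2 dp)

1307, 95.26


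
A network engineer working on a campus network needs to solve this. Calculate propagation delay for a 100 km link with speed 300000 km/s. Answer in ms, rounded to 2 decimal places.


Given: distance = 100 km, speed = 300000 km/s
Delay = distance / speed = 100 / 300000 seconds
Delay in ms = 100 * 1000 / 300000
Delay = 0.3333 ms
Rounded to 2 dp = 0.33 ms

0.33


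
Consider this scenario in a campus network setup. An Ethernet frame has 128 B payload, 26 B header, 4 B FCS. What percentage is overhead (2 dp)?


Given: payload = 128 B, header = 26 B, trailer = 4 B
Overhead bytes = header + trailer = 26 + 4 = 30
Total frame = payload + overhead = 128 + 30 = 158
Overhead % = 30 / 158 * 100 = 18.9873% -> 18.99% (2 dp)

18.99


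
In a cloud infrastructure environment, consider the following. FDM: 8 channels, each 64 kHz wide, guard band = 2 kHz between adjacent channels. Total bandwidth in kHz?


Given: 8 channels, 64 kHz each, guard = 2 kHz
Channel bandwidth = 8 * 64 = 512 kHz
Guard bands = 7 gaps * 2 kHz = 14 kHz
Total = 512 + 14 = 526 kHz

526


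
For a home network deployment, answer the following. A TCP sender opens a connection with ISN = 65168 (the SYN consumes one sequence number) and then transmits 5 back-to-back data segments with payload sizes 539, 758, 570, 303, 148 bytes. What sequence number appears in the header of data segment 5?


The SYN occupies sequence number ISN = 65168, so the first data byte is ISN + 1 = 65169.
SEQ of data segment i = (ISN + 1) + sum of payload sizes of segments 1..i-1.
Segment 1: SEQ = 65169, payload = 539 bytes
Segment 2: SEQ = 65708, payload = 758 bytes
Segment 3: SEQ = 66466, payload = 570 bytes
Segment 4: SEQ = 67036, payload = 303 bytes
Segment 5: SEQ = 67339, payload = 148 bytes
SEQ of segment 5 = 65169 + 539 + 758 + 570 + 303 = 67339

67339


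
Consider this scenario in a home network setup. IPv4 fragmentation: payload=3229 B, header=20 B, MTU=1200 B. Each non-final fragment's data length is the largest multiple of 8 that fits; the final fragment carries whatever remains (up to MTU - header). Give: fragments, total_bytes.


Max data per non-final fragment = floor((MTU - header)/8)*8 = floor((1200 - 20)/8)*8 = floor(1180/8)*8 = 1176 B
Final fragment needs no 8-byte alignment: it can carry up to MTU - header = 1180 B
Non-final fragments needed = ceil((payload - 1180) / 1176) = ceil(2049/1176) = ceil(1.7423) = 2
Number of fragments = 2 + 1 = 3
Fragment sizes (data): 2 * 1176 B + 877 B (last, 877 <= 1180 OK)
Total bytes sent = payload + n_frags * header = 3229 + 3*20 = 3229 + 60 = 3289 B

3, 3289


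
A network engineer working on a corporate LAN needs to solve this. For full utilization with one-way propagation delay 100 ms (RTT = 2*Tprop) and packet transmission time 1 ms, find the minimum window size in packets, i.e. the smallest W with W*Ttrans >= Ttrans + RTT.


Given: Ttrans = 1 ms, RTT = 200 ms (= 2 * Tprop, Tprop = 100 ms)
Time until first ACK returns = Ttrans + RTT = 1 + 200 = 201 ms
Need W * Ttrans >= Ttrans + RTT  ->  W >= (Ttrans + RTT) / Ttrans
(Ttrans + RTT) / Ttrans = 201 / 1 = 201
W_min = ceil(201) = 201

201


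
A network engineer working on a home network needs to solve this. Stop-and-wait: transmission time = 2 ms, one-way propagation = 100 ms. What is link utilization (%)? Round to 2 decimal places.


Given: Ttrans = 2 ms, Tprop = 100 ms
RTT = 2 * Tprop = 2 * 100 = 200 ms
U = Ttrans / (Ttrans + RTT)
U = 2 / (2 + 200)
U = 2 / 202 = 0.009901
U% = 0.99%

0.99


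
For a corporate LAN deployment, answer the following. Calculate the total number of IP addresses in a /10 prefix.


Given: CIDR prefix /10
Host bits = 32 - 10 = 22
Total addresses = 2^22 = 4194304

4194304


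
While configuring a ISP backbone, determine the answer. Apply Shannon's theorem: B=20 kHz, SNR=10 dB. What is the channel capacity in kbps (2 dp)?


Given: B = 20 kHz, SNR = 10 dB
SNR linear = 10^(10/10) = 10
1 + SNR = 11
log2(11) = 3.4594316186
C = 20 * 1000 * 3.4594316186 = 69188.6324 bps
C = 69.188632 kbps -> 69.19 kbps (2 dp)

69.19


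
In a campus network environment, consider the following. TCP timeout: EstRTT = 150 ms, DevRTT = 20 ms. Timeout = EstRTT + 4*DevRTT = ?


Given: EstRTT = 150 ms, DevRTT = 20 ms
Timeout = EstRTT + 4 * DevRTT
4 * DevRTT = 4 * 20 = 80
Timeout = 150 + 80 = 230 ms

230


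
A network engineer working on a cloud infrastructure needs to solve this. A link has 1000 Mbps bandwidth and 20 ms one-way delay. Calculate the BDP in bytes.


Given: bandwidth = 1000 Mbps, delay = 20 ms
BDP in bits = 1000 * 10^6 * 20 / 1000
BDP in bits = 20000000
BDP in bytes = 20000000 / 8 = 2500000

2500000


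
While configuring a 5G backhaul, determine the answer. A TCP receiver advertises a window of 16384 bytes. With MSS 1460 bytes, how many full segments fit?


Given: RWND = 16384 bytes, MSS = 1460 bytes
Full segments = floor(RWND / MSS)
Full segments = floor(16384 / 1460)
Full segments = floor(11.2219) = 11

11


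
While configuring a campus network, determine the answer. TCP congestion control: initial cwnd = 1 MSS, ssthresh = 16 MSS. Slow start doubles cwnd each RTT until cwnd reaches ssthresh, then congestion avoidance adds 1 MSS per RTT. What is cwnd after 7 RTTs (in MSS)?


RTT 0: cwnd = 1 MSS (initial)
RTT 1: cwnd = 2 MSS (slow start, doubled)
RTT 2: cwnd = 4 MSS (slow start, doubled)
RTT 3: cwnd = 8 MSS (slow start, doubled)
RTT 4: cwnd = 16 MSS (slow start, doubled)
RTT 5: cwnd = 17 MSS (congestion avoidance, +1)
RTT 6: cwnd = 18 MSS (congestion avoidance, +1)
RTT 7: cwnd = 19 MSS (congestion avoidance, +1)

19


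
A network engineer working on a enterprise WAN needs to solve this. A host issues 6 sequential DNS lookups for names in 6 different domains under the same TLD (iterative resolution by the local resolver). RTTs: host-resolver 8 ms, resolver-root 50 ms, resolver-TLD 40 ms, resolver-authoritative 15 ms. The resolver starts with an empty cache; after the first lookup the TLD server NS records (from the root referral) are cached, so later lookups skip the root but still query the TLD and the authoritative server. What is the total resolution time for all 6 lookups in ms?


Lookup 1 (cold cache): local + root + TLD + auth = 8 + 50 + 40 + 15 = 113 ms
Lookups 2..6 (TLD NS cached -> skip root; new domain -> still ask TLD and auth): local + TLD + auth = 8 + 40 + 15 = 63 ms each
Remaining 5 lookups: 5 * 63 = 315 ms
Total = 113 + 315 = 428 ms

428


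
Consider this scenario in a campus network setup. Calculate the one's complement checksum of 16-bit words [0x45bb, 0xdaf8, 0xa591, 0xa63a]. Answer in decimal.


Given words: [0x45bb, 0xdaf8, 0xa591, 0xa63a]
Step 1: Sum all words
Raw sum = 17851 + 56056 + 42385 + 42554 = 158846
Step 2: Fold carry: (27774 + 2) = 27776
One's complement = ~27776 & 0xFFFF = 37759

37759


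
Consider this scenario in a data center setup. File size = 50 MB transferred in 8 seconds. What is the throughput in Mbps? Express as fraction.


Given: file = 50 MB, time = 8 s
File in Mb = 50 * 8 = 400 Mb
Throughput = 400 / 8 Mbps
Throughput = 50 Mbps

50


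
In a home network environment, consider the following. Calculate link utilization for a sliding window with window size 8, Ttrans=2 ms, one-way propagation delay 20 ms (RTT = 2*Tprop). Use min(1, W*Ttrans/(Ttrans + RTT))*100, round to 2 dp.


Given: W = 8, Ttrans = 2 ms, RTT = 40 ms (= 2 * Tprop, Tprop = 20 ms)
Cycle time = Ttrans + RTT = 2 + 40 = 42 ms (first packet sent until its ACK returns)
W * Ttrans = 8 * 2 = 16 ms of sending per cycle
W * Ttrans / (Ttrans + RTT) = 16 / 42 = 0.380952
U = min(1, 0.380952) = 0.380952
U% = 38.10%

38.10


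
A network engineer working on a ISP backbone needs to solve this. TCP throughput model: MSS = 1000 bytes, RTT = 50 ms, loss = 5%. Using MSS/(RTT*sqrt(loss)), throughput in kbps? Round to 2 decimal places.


Given: MSS = 1000 bytes, RTT = 50 ms, loss = 5%
RTT in seconds = 50 / 1000 = 0.05
Loss rate = 5% = 0.05
sqrt(loss) = sqrt(0.05) = 0.223606797750
Throughput (bytes/s) = 1000 / (0.05 * 0.223606797750) = 89442.7191
Throughput (kbps) = 89442.7191 * 8 / 1000 = 715.541753 -> 715.54 kbps (2 dp)

715.54


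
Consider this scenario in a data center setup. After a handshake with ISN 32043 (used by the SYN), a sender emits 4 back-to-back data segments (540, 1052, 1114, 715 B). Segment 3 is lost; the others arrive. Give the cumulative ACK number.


SYN uses sequence number 32043; first data byte = ISN + 1 = 32044.
Segment 1: SEQ = 32044, len = 540 B, covers [32044, 32583]
Segment 2: SEQ = 32584, len = 1052 B, covers [32584, 33635]
Segment 3: SEQ = 33636, len = 1114 B, covers [33636, 34749] [LOST]
Segment 4: SEQ = 34750, len = 715 B, covers [34750, 35464]
In-order data received: bytes [32044, 33635] (segments 1..2).
Segment 3 missing -> gap begins at byte 33636; later segments buffered out of order.
Cumulative ACK = next expected in-order byte = 32044 + 540 + 1052 = 33636

33636


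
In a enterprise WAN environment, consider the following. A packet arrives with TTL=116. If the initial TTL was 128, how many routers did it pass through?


Given: initial TTL = 128, received TTL = 116
Hops = initial TTL - received TTL
Hops = 128 - 116 = 12

12


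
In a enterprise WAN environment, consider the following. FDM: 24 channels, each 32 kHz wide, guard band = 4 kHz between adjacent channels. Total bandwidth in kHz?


Given: 24 channels, 32 kHz each, guard = 4 kHz
Channel bandwidth = 24 * 32 = 768 kHz
Guard bands = 23 gaps * 4 kHz = 92 kHz
Total = 768 + 92 = 860 kHz

860


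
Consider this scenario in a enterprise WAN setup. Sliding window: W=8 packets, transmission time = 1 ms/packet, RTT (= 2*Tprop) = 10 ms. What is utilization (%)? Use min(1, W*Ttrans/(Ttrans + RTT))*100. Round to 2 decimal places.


Given: W = 8, Ttrans = 1 ms, RTT = 10 ms (= 2 * Tprop, Tprop = 5 ms)
Cycle time = Ttrans + RTT = 1 + 10 = 11 ms (first packet sent until its ACK returns)
W * Ttrans = 8 * 1 = 8 ms of sending per cycle
W * Ttrans / (Ttrans + RTT) = 8 / 11 = 0.727273
U = min(1, 0.727273) = 0.727273
U% = 72.73%

72.73


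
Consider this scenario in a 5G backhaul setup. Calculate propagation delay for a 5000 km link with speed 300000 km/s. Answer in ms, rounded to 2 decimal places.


Given: distance = 5000 km, speed = 300000 km/s
Delay = distance / speed = 5000 / 300000 seconds
Delay in ms = 5000 * 1000 / 300000
Delay = 16.6667 ms
Rounded to 2 dp = 16.67 ms

16.67


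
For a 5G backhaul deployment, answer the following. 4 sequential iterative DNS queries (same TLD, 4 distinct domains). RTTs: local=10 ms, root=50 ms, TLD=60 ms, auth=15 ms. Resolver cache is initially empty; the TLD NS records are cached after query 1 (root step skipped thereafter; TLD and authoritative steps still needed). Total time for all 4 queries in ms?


Lookup 1 (cold cache): local + root + TLD + auth = 10 + 50 + 60 + 15 = 135 ms
Lookups 2..4 (TLD NS cached -> skip root; new domain -> still ask TLD and auth): local + TLD + auth = 10 + 60 + 15 = 85 ms each
Remaining 3 lookups: 3 * 85 = 255 ms
Total = 135 + 255 = 390 ms

390


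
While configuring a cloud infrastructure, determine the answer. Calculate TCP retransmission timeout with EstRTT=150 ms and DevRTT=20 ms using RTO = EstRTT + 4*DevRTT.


Given: EstRTT = 150 ms, DevRTT = 20 ms
Timeout = EstRTT + 4 * DevRTT
4 * DevRTT = 4 * 20 = 80
Timeout = 150 + 80 = 230 ms

230


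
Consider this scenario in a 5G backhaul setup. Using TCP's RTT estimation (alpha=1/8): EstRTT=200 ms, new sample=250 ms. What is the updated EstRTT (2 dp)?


Given: EstRTT = 200 ms, SampleRTT = 250 ms, alpha = 1/8
New EstRTT = (1 - alpha) * EstRTT + alpha * SampleRTT
(7/8) * 200 = 175
(1/8) * 250 = 31.25
New EstRTT = 175 + 31.25 = 206.25 ms -> 206.25 ms (2 dp)

206.25


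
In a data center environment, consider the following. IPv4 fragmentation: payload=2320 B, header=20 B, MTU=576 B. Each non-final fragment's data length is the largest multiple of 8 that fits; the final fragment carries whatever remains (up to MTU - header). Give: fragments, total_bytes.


Max data per non-final fragment = floor((MTU - header)/8)*8 = floor((576 - 20)/8)*8 = floor(556/8)*8 = 552 B
Final fragment needs no 8-byte alignment: it can carry up to MTU - header = 556 B
Non-final fragments needed = ceil((payload - 556) / 552) = ceil(1764/552) = ceil(3.1957) = 4
Number of fragments = 4 + 1 = 5
Fragment sizes (data): 4 * 552 B + 112 B (last, 112 <= 556 OK)
Total bytes sent = payload + n_frags * header = 2320 + 5*20 = 2320 + 100 = 2420 B

5, 2420


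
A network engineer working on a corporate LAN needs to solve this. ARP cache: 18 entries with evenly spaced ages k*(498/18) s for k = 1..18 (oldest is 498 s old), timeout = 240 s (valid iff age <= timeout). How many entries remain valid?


Ages are k * 498/18 s for k = 1..18 (spacing = 27.6667 s).
Entry k is valid iff k * 498/18 <= 240 iff k <= 18 * 240 / 498 = 8.6747
n_valid = floor(8.6747) = 8
(n_stale = 18 - 8 = 10)

8


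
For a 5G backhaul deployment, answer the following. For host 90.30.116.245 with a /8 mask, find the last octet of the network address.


Given: IP = 90.30.116.245, prefix = /8
Subnet mask = 255.0.0.0
Last octet of IP: 245
Last octet of mask: 0
Network last octet = 245 AND 0 = 0

0


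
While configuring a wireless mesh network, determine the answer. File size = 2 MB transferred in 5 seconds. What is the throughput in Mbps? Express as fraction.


Given: file = 2 MB, time = 5 s
File in Mb = 2 * 8 = 16 Mb
Throughput = 16 / 5 Mbps
Throughput = 16/5 Mbps

16/5


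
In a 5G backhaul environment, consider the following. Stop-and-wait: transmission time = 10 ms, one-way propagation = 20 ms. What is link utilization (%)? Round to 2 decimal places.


Given: Ttrans = 10 ms, Tprop = 20 ms
RTT = 2 * Tprop = 2 * 20 = 40 ms
U = Ttrans / (Ttrans + RTT)
U = 10 / (10 + 40)
U = 10 / 50 = 0.2
U% = 20.00%

20.00


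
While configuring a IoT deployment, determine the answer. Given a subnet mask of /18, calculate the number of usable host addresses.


Given: subnet mask /18
Host bits = 32 - 18 = 14
Total addresses = 2^14 = 16384
Usable hosts = 16384 - 2 (network + broadcast) = 16382

16382


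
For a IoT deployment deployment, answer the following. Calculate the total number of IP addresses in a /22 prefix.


Given: CIDR prefix /22
Host bits = 32 - 22 = 10
Total addresses = 2^10 = 1024

1024


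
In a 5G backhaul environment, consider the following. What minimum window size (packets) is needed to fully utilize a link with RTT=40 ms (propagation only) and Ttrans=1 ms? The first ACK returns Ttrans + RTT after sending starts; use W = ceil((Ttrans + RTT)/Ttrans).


Given: Ttrans = 1 ms, RTT = 40 ms (= 2 * Tprop, Tprop = 20 ms)
Time until first ACK returns = Ttrans + RTT = 1 + 40 = 41 ms
Need W * Ttrans >= Ttrans + RTT  ->  W >= (Ttrans + RTT) / Ttrans
(Ttrans + RTT) / Ttrans = 41 / 1 = 41
W_min = ceil(41) = 41

41


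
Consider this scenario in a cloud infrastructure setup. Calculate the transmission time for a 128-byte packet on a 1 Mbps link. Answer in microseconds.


Given: packet = 128 bytes, bandwidth = 1 Mbps
Packet in bits = 128 * 8 = 1024 bits
Bandwidth = 1 * 10^6 = 1000000 bps
Time = 1024 / 1000000 seconds
Time in us = 1024 * 10^6 / 1000000 = 1024

1024


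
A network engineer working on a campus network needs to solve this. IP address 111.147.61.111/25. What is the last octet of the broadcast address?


Given: IP = 111.147.61.111, prefix = /25
Host bits = 32 - 25 = 7
Network last octet = 111 AND mask = 0
Host part size = 2^7 - 1 = 127
Broadcast last octet = 0 OR 127 = 127

127


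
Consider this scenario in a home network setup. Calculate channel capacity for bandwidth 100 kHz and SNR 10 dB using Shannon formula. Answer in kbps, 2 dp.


Given: B = 100 kHz, SNR = 10 dB
SNR linear = 10^(10/10) = 10
1 + SNR = 11
log2(11) = 3.4594316186
C = 100 * 1000 * 3.4594316186 = 345943.1619 bps
C = 345.943162 kbps -> 345.94 kbps (2 dp)

345.94


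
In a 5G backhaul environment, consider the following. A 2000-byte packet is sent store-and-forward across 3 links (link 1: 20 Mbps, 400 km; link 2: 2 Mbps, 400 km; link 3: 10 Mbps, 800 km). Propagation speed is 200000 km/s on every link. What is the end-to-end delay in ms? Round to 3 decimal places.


Packet = 2000 bytes = 16000 bits. Store-and-forward: sum (t_trans + t_prop) per link.
Link 1: t_trans = 16000/(20*10^6) s = 0.8000 ms; t_prop = 400/200000 s = 2.0000 ms; subtotal = 2.8000 ms
Link 2: t_trans = 16000/(2*10^6) s = 8.0000 ms; t_prop = 400/200000 s = 2.0000 ms; subtotal = 10.0000 ms
Link 3: t_trans = 16000/(10*10^6) s = 1.6000 ms; t_prop = 800/200000 s = 4.0000 ms; subtotal = 5.6000 ms
End-to-end = 2.8000 + 10.0000 + 5.6000 = 18.4000 ms -> 18.400 ms (3 dp)

18.400


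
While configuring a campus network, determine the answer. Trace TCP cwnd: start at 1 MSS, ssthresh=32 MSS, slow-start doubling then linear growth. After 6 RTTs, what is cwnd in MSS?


RTT 0: cwnd = 1 MSS (initial)
RTT 1: cwnd = 2 MSS (slow start, doubled)
RTT 2: cwnd = 4 MSS (slow start, doubled)
RTT 3: cwnd = 8 MSS (slow start, doubled)
RTT 4: cwnd = 16 MSS (slow start, doubled)
RTT 5: cwnd = 32 MSS (slow start, doubled)
RTT 6: cwnd = 33 MSS (congestion avoidance, +1)

33


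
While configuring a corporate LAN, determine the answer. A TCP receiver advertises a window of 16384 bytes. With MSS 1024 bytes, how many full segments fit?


Given: RWND = 16384 bytes, MSS = 1024 bytes
Full segments = floor(RWND / MSS)
Full segments = floor(16384 / 1024)
Full segments = floor(16.0) = 16

16


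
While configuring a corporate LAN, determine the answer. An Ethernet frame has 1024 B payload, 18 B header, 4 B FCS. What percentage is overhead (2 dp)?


Given: payload = 1024 B, header = 18 B, trailer = 4 B
Overhead bytes = header + trailer = 18 + 4 = 22
Total frame = payload + overhead = 1024 + 22 = 1046
Overhead % = 22 / 1046 * 100 = 2.1033% -> 2.10% (2 dp)

2.10


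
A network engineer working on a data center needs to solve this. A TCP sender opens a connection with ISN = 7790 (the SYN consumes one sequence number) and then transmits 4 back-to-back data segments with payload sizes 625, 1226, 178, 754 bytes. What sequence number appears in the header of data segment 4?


The SYN occupies sequence number ISN = 7790, so the first data byte is ISN + 1 = 7791.
SEQ of data segment i = (ISN + 1) + sum of payload sizes of segments 1..i-1.
Segment 1: SEQ = 7791, payload = 625 bytes
Segment 2: SEQ = 8416, payload = 1226 bytes
Segment 3: SEQ = 9642, payload = 178 bytes
Segment 4: SEQ = 9820, payload = 754 bytes
SEQ of segment 4 = 7791 + 625 + 1226 + 178 = 9820

9820


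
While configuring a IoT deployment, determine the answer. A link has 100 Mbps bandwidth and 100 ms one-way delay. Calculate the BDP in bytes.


Given: bandwidth = 100 Mbps, delay = 100 ms
BDP in bits = 100 * 10^6 * 100 / 1000
BDP in bits = 10000000
BDP in bytes = 10000000 / 8 = 1250000

1250000


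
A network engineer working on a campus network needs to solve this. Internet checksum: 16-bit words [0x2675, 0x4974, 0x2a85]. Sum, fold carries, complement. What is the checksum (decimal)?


Given words: [0x2675, 0x4974, 0x2a85]
Step 1: Sum all words
Raw sum = 9845 + 18804 + 10885 = 39534
One's complement = ~39534 & 0xFFFF = 26001

26001


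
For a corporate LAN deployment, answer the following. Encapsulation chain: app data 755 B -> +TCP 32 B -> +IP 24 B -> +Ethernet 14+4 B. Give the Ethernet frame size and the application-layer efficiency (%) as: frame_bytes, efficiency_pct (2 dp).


TCP segment = 755 + 32 = 787 B
IP packet = 787 + 24 = 811 B
Ethernet frame = 811 + 14 + 4 = 829 B
Efficiency = app / frame = 755 / 829 = 0.910736 = 91.0736% -> 91.07% (2 dp)

829, 91.07


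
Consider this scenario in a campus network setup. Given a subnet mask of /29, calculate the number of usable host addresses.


Given: subnet mask /29
Host bits = 32 - 29 = 3
Total addresses = 2^3 = 8
Usable hosts = 8 - 2 (network + broadcast) = 6

6


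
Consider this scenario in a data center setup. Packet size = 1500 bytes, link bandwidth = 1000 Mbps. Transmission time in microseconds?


Given: packet = 1500 bytes, bandwidth = 1000 Mbps
Packet in bits = 1500 * 8 = 12000 bits
Bandwidth = 1000 * 10^6 = 1000000000 bps
Time = 12000 / 1000000000 seconds
Time in us = 12000 * 10^6 / 1000000000 = 12

12


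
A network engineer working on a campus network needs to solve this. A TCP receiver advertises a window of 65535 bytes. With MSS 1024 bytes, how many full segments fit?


Given: RWND = 65535 bytes, MSS = 1024 bytes
Full segments = floor(RWND / MSS)
Full segments = floor(65535 / 1024)
Full segments = floor(63.999) = 63

63


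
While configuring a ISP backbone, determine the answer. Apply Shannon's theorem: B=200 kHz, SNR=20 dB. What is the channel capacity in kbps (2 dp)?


Given: B = 200 kHz, SNR = 20 dB
SNR linear = 10^(20/10) = 100
1 + SNR = 101
log2(101) = 6.6582114828
C = 200 * 1000 * 6.6582114828 = 1331642.2966 bps
C = 1331.642297 kbps -> 1331.64 kbps (2 dp)

1331.64


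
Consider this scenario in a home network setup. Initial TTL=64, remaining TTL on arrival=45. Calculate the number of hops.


Given: initial TTL = 64, received TTL = 45
Hops = initial TTL - received TTL
Hops = 64 - 45 = 19

19


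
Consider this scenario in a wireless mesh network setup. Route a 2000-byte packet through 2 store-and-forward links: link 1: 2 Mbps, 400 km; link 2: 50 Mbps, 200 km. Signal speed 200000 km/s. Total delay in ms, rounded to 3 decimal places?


Packet = 2000 bytes = 16000 bits. Store-and-forward: sum (t_trans + t_prop) per link.
Link 1: t_trans = 16000/(2*10^6) s = 8.0000 ms; t_prop = 400/200000 s = 2.0000 ms; subtotal = 10.0000 ms
Link 2: t_trans = 16000/(50*10^6) s = 0.3200 ms; t_prop = 200/200000 s = 1.0000 ms; subtotal = 1.3200 ms
End-to-end = 10.0000 + 1.3200 = 11.3200 ms -> 11.320 ms (3 dp)

11.320


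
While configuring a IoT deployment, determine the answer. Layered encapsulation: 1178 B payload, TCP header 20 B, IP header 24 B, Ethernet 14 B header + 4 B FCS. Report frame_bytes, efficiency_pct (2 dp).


TCP segment = 1178 + 20 = 1198 B
IP packet = 1198 + 24 = 1222 B
Ethernet frame = 1222 + 14 + 4 = 1240 B
Efficiency = app / frame = 1178 / 1240 = 0.950000 = 95.0000% -> 95.00% (2 dp)

1240, 95.00


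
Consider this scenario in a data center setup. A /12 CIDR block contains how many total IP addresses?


Given: CIDR prefix /12
Host bits = 32 - 12 = 20
Total addresses = 2^20 = 1048576

1048576


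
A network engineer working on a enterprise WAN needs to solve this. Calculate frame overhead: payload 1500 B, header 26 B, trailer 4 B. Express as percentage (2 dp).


Given: payload = 1500 B, header = 26 B, trailer = 4 B
Overhead bytes = header + trailer = 26 + 4 = 30
Total frame = payload + overhead = 1500 + 30 = 1530
Overhead % = 30 / 1530 * 100 = 1.9608% -> 1.96% (2 dp)

1.96


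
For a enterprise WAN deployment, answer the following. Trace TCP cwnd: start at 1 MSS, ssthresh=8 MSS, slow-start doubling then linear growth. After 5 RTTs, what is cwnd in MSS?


RTT 0: cwnd = 1 MSS (initial)
RTT 1: cwnd = 2 MSS (slow start, doubled)
RTT 2: cwnd = 4 MSS (slow start, doubled)
RTT 3: cwnd = 8 MSS (slow start, doubled)
RTT 4: cwnd = 9 MSS (congestion avoidance, +1)
RTT 5: cwnd = 10 MSS (congestion avoidance, +1)

10
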